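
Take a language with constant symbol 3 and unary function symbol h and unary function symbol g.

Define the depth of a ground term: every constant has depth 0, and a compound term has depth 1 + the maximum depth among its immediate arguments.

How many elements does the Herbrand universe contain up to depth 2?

Let N_k count ground terms of depth at most k. Each non-constant term of depth ≤ k is some function symbol applied to depth-≤(k−1) arguments, giving N_k = 1 + N_{k-1} + N_{k-1}.
N_0 = 1
N_1 = 1 + 1 + 1 = 3
N_2 = 1 + 3 + 3 = 7
Explicitly: 3, h(3), h(h(3)), h(g(3)), g(3), g(h(3)), g(g(3)).

7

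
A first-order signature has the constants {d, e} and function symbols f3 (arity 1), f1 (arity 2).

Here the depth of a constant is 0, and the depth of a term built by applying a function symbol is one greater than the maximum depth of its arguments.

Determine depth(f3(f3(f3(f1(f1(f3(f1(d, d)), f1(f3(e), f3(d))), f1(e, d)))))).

depth(f1(d, d)) = 1 + max(0, 0) = 1
depth(f3(f1(d, d))) = 1 + depth(f1(d, d)) = 1 + 1 = 2
depth(f3(e)) = 1 + depth(e) = 1 + 0 = 1
depth(f3(d)) = 1 + depth(d) = 1 + 0 = 1
depth(f1(f3(e), f3(d))) = 1 + max(1, 1) = 2
depth(f1(f3(f1(d, d)), f1(f3(e), f3(d)))) = 1 + max(2, 2) = 3
depth(f1(e, d)) = 1 + max(0, 0) = 1
depth(f1(f1(f3(f1(d, d)), f1(f3(e), f3(d))), f1(e, d))) = 1 + max(3, 1) = 4
depth(f3(f1(f1(f3(f1(d, d)), f1(f3(e), f3(d))), f1(e, d)))) = 1 + depth(f1(f1(f3(f1(d, d)), f1(f3(e), f3(d))), f1(e, d))) = 1 + 4 = 5
depth(f3(f3(f1(f1(f3(f1(d, d)), f1(f3(e), f3(d))), f1(e, d))))) = 1 + depth(f3(f1(f1(f3(f1(d, d)), f1(f3(e), f3(d))), f1(e, d)))) = 1 + 5 = 6
depth(f3(f3(f3(f1(f1(f3(f1(d, d)), f1(f3(e), f3(d))), f1(e, d)))))) = 1 + depth(f3(f3(f1(f1(f3(f1(d, d)), f1(f3(e), f3(d))), f1(e, d))))) = 1 + 6 = 7

7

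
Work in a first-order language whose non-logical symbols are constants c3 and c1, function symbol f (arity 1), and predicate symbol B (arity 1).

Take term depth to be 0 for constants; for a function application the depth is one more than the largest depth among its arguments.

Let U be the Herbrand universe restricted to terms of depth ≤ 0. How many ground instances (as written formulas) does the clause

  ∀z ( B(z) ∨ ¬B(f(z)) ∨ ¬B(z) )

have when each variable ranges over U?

2

Ground terms of depth ≤ 0:
  Let N_k count ground terms of depth at most k. Each non-constant term of depth ≤ k is some function symbol applied to depth-≤(k−1) arguments, giving N_k = 2 + N_{k-1}.
  N_0 = 2
  Explicitly: c3, c1.
So there are 2 ground terms available for substitution.
The clause has 1 distinct variable (z), which appears in the body. In the free term algebra distinct substitutions yield syntactically distinct ground instances.
Number of ground instances = 2.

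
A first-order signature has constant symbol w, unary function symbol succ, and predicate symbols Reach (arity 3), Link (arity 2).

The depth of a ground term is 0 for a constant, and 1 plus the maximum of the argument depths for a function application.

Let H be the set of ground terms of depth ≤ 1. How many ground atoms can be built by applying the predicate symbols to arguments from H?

First count ground terms of depth ≤ 1.
Count level by level. With function symbols succ/1, the terms of depth ≤ k are the 1 constant together with each function applied to depth-≤(k−1) tuples, so N_k = 1 + N_{k-1}.
N_0 = 1
N_1 = 1 + 1 = 2
Explicitly: w, succ(w).
So |H| = 2.
A ground atom is a predicate applied to a tuple of terms from H, so the count is the sum over predicates of |H|^arity:
  Reach: 2^3 = 8;  Link: 2^2 = 4
Total ground atoms: 8 + 4 = 12.

12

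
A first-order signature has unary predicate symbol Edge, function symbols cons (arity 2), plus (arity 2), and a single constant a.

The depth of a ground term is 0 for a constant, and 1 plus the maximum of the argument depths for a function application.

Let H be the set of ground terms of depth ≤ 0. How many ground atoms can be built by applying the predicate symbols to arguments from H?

1

First count ground terms of depth ≤ 0.
Count level by level. With function symbols cons/2, plus/2, the terms of depth ≤ k are the 1 constant together with each function applied to depth-≤(k−1) tuples, so N_k = 1 + N_{k-1}^2 + N_{k-1}^2.
N_0 = 1
Explicitly: a.
So |H| = 1.
A ground atom is a predicate applied to a tuple of terms from H, so the count is the sum over predicates of |H|^arity:
  Edge: 1
Total ground atoms: 1.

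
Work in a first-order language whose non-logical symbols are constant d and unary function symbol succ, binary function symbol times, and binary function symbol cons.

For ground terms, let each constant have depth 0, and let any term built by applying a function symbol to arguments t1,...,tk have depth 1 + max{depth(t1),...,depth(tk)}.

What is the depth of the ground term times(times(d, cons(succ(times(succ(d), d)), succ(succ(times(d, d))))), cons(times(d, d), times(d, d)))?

depth(succ(d)) = 1 + depth(d) = 1 + 0 = 1
depth(times(succ(d), d)) = 1 + max(1, 0) = 2
depth(succ(times(succ(d), d))) = 1 + depth(times(succ(d), d)) = 1 + 2 = 3
depth(times(d, d)) = 1 + max(0, 0) = 1
depth(succ(times(d, d))) = 1 + depth(times(d, d)) = 1 + 1 = 2
depth(succ(succ(times(d, d)))) = 1 + depth(succ(times(d, d))) = 1 + 2 = 3
depth(cons(succ(times(succ(d), d)), succ(succ(times(d, d))))) = 1 + max(3, 3) = 4
depth(times(d, cons(succ(times(succ(d), d)), succ(succ(times(d, d)))))) = 1 + max(0, 4) = 5
depth(cons(times(d, d), times(d, d))) = 1 + max(1, 1) = 2
depth(times(times(d, cons(succ(times(succ(d), d)), succ(succ(times(d, d))))), cons(times(d, d), times(d, d)))) = 1 + max(5, 2) = 6

6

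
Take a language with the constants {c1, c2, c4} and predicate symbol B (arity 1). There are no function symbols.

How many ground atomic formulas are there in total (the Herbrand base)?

With no function symbols, the Herbrand universe is just the 3 constants.
Ground atoms per predicate: B: 3.
Herbrand base size = 3 = 3.

3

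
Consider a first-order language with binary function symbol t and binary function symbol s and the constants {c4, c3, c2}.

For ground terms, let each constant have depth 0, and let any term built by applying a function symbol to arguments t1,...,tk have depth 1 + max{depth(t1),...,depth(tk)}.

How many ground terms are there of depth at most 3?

1566453

Let N_k count ground terms of depth at most k. Each non-constant term of depth ≤ k is some function symbol applied to depth-≤(k−1) arguments, giving N_k = 3 + N_{k-1}^2 + N_{k-1}^2.
N_0 = 3
N_1 = 3 + 3^2 + 3^2 = 21
N_2 = 3 + 21^2 + 21^2 = 885
N_3 = 3 + 885^2 + 885^2 = 1566453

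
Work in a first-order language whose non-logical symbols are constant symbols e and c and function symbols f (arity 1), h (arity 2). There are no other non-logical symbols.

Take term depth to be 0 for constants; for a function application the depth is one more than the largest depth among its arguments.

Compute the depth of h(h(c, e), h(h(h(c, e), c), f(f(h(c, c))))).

depth(h(c, e)) = 1 + max(0, 0) = 1
depth(h(h(c, e), c)) = 1 + max(1, 0) = 2
depth(h(c, c)) = 1 + max(0, 0) = 1
depth(f(h(c, c))) = 1 + depth(h(c, c)) = 1 + 1 = 2
depth(f(f(h(c, c)))) = 1 + depth(f(h(c, c))) = 1 + 2 = 3
depth(h(h(h(c, e), c), f(f(h(c, c))))) = 1 + max(2, 3) = 4
depth(h(h(c, e), h(h(h(c, e), c), f(f(h(c, c)))))) = 1 + max(1, 4) = 5

5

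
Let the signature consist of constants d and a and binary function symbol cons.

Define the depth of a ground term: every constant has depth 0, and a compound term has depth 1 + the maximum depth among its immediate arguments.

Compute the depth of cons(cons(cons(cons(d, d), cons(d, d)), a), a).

4

depth(cons(d, d)) = 1 + max(0, 0) = 1
depth(cons(cons(d, d), cons(d, d))) = 1 + max(1, 1) = 2
depth(cons(cons(cons(d, d), cons(d, d)), a)) = 1 + max(2, 0) = 3
depth(cons(cons(cons(cons(d, d), cons(d, d)), a), a)) = 1 + max(3, 0) = 4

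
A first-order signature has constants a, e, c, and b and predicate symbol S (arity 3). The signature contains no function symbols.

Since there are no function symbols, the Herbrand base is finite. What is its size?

64

With no function symbols, the Herbrand universe is just the 4 constants.
Ground atoms per predicate: S: 4^3 = 64.
Herbrand base size = 64 = 64.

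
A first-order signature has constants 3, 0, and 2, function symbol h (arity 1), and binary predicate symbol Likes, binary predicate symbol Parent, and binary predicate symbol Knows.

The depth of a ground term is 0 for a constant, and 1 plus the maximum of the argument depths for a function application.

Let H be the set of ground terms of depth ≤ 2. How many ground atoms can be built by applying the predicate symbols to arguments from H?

243

First count ground terms of depth ≤ 2.
Count level by level. With function symbols h/1, the terms of depth ≤ k are the 3 constants together with each function applied to depth-≤(k−1) tuples, so N_k = 3 + N_{k-1}.
N_0 = 3
N_1 = 3 + 3 = 6
N_2 = 3 + 6 = 9
Explicitly: 3, 0, 2, h(3), h(0), h(2), h(h(3)), h(h(0)), h(h(2)).
So |H| = 9.
For each predicate symbol, the number of ground atoms is |H| raised to its arity; summing:
  Likes: 9^2 = 81;  Parent: 9^2 = 81;  Knows: 9^2 = 81
Total ground atoms: 81 + 81 + 81 = 243.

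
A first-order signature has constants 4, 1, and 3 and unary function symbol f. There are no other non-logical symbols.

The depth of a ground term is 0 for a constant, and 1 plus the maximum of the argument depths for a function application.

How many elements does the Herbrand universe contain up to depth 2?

9

Let N_k count ground terms of depth at most k. Each non-constant term of depth ≤ k is some function symbol applied to depth-≤(k−1) arguments, giving N_k = 3 + N_{k-1}.
N_0 = 3
N_1 = 3 + 3 = 6
N_2 = 3 + 6 = 9
Explicitly: 4, 1, 3, f(4), f(1), f(3), f(f(4)), f(f(1)), f(f(3)).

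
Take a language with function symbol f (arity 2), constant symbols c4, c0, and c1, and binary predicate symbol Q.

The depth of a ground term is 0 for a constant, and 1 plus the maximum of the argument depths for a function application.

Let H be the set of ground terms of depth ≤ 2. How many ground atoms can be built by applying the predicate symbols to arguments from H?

21609

First count ground terms of depth ≤ 2.
Count level by level. With function symbols f/2, the terms of depth ≤ k are the 3 constants together with each function applied to depth-≤(k−1) tuples, so N_k = 3 + N_{k-1}^2.
N_0 = 3
N_1 = 3 + 3^2 = 12
N_2 = 3 + 12^2 = 147
So |H| = 147.
For each predicate symbol, the number of ground atoms is |H| raised to its arity; summing:
  Q: 147^2 = 21609
Total ground atoms: 21609.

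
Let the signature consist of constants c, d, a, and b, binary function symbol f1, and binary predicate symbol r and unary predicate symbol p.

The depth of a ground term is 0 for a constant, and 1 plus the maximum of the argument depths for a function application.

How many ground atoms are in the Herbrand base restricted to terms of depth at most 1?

First count ground terms of depth ≤ 1.
Count level by level. With function symbols f1/2, the terms of depth ≤ k are the 4 constants together with each function applied to depth-≤(k−1) tuples, so N_k = 4 + N_{k-1}^2.
N_0 = 4
N_1 = 4 + 4^2 = 20
So |H| = 20.
A ground atom is a predicate applied to a tuple of terms from H, so the count is the sum over predicates of |H|^arity:
  r: 20^2 = 400;  p: 20
Total ground atoms: 400 + 20 = 420.

420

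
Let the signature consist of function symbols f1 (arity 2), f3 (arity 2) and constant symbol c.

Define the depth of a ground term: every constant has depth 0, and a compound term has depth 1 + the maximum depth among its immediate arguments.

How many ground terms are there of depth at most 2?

19

Count level by level. With function symbols f1/2, f3/2, the terms of depth ≤ k are the 1 constant together with each function applied to depth-≤(k−1) tuples, so N_k = 1 + N_{k-1}^2 + N_{k-1}^2.
N_0 = 1
N_1 = 1 + 1^2 + 1^2 = 3
N_2 = 1 + 3^2 + 3^2 = 19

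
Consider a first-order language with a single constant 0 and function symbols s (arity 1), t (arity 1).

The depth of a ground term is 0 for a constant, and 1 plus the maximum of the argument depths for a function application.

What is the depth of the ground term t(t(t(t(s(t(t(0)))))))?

7

depth(t(0)) = 1 + depth(0) = 1 + 0 = 1
depth(t(t(0))) = 1 + depth(t(0)) = 1 + 1 = 2
depth(s(t(t(0)))) = 1 + depth(t(t(0))) = 1 + 2 = 3
depth(t(s(t(t(0))))) = 1 + depth(s(t(t(0)))) = 1 + 3 = 4
depth(t(t(s(t(t(0)))))) = 1 + depth(t(s(t(t(0))))) = 1 + 4 = 5
depth(t(t(t(s(t(t(0))))))) = 1 + depth(t(t(s(t(t(0)))))) = 1 + 5 = 6
depth(t(t(t(t(s(t(t(0)))))))) = 1 + depth(t(t(t(s(t(t(0))))))) = 1 + 6 = 7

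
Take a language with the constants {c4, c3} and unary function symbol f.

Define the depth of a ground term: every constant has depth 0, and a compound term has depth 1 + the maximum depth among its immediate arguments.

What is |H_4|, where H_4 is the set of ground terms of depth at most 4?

Count level by level. With function symbols f/1, the terms of depth ≤ k are the 2 constants together with each function applied to depth-≤(k−1) tuples, so N_k = 2 + N_{k-1}.
N_0 = 2
N_1 = 2 + 2 = 4
N_2 = 2 + 4 = 6
N_3 = 2 + 6 = 8
N_4 = 2 + 8 = 10

10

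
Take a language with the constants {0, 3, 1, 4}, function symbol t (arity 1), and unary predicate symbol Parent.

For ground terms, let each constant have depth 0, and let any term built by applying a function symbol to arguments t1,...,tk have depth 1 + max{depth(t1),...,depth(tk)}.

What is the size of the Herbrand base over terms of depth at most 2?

First count ground terms of depth ≤ 2.
Let N_k = |{terms of depth ≤ k}|. Then N_0 = 4 and N_k = 4 + N_{k-1} for k ≥ 1 (one summand per function symbol, arity giving the exponent).
N_0 = 4
N_1 = 4 + 4 = 8
N_2 = 4 + 8 = 12
So |H| = 12.
Ground atoms are formed by filling each argument slot of a predicate with a term from H, so an r-ary predicate gives |H|^r atoms:
  Parent: 12
Total ground atoms: 12.

12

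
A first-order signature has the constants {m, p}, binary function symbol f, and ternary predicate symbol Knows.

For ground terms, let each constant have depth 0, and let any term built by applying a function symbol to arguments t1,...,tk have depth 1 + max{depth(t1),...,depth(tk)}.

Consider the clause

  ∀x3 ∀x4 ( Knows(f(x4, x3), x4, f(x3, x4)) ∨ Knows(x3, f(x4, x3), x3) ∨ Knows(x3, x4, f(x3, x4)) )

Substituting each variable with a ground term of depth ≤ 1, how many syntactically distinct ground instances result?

Ground terms of depth ≤ 1:
  If N_k denotes the number of depth-≤k ground terms, the 2 constants give N_0 = 2, and each function symbol of arity r contributes N_{k-1}^r new terms at level k: N_k = 2 + N_{k-1}^2.
  N_0 = 2
  N_1 = 2 + 2^2 = 6
  Explicitly: m, p, f(m, m), f(m, p), f(p, m), f(p, p).
So there are 6 ground terms available for substitution.
Each of x3, x4 ranges independently over the available ground terms, and distinct assignments produce distinct instances.
Number of ground instances = 6^2 = 36.

36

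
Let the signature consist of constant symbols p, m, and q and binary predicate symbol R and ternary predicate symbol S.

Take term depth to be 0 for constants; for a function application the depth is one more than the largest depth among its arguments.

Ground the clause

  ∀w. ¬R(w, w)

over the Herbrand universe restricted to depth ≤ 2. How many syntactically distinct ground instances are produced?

3

Ground terms of depth ≤ 2:
  With no function symbols every ground term is a constant, so there are exactly 3 ground terms at every depth bound.
  N_0 = 3
  N_1 = 3
  N_2 = 3
  Explicitly: p, m, q.
So there are 3 ground terms available for substitution.
There is 1 variable to instantiate (w),  occurring in at least one literal, so different choices give different ground instances.
Number of ground instances = 3.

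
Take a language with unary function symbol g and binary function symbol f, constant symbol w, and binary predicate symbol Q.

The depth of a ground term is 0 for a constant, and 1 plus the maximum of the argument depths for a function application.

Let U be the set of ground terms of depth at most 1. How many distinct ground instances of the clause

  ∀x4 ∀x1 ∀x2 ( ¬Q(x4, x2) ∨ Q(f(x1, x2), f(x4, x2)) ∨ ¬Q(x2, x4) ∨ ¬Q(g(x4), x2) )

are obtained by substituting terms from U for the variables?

27

Ground terms of depth ≤ 1:
  If N_k denotes the number of depth-≤k ground terms, the 1 constant gives N_0 = 1, and each function symbol of arity r contributes N_{k-1}^r new terms at level k: N_k = 1 + N_{k-1} + N_{k-1}^2.
  N_0 = 1
  N_1 = 1 + 1 + 1^2 = 3
  Explicitly: w, g(w), f(w, w).
So there are 3 ground terms available for substitution.
The body mentions every one of the 3 quantified variables; since ground terms form a free algebra, no two substitutions collapse to the same formula.
Number of ground instances = 3^3 = 27.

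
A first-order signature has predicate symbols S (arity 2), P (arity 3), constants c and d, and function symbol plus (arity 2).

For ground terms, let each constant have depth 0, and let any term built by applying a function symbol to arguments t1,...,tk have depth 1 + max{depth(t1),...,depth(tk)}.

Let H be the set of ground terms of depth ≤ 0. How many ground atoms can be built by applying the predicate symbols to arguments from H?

First count ground terms of depth ≤ 0.
Let N_k = |{terms of depth ≤ k}|. Then N_0 = 2 and N_k = 2 + N_{k-1}^2 for k ≥ 1 (one summand per function symbol, arity giving the exponent).
N_0 = 2
So |H| = 2.
A ground atom is a predicate applied to a tuple of terms from H, so the count is the sum over predicates of |H|^arity:
  S: 2^2 = 4;  P: 2^3 = 8
Total ground atoms: 4 + 8 = 12.

12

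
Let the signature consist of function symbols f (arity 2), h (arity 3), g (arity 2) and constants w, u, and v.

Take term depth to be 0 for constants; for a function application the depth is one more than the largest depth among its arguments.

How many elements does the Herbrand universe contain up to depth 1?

48

Let N_k = |{terms of depth ≤ k}|. Then N_0 = 3 and N_k = 3 + N_{k-1}^2 + N_{k-1}^3 + N_{k-1}^2 for k ≥ 1 (one summand per function symbol, arity giving the exponent).
N_0 = 3
N_1 = 3 + 3^2 + 3^3 + 3^2 = 48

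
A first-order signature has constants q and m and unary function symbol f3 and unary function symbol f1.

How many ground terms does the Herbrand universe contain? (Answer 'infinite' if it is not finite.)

The signature has at least one function symbol (f3, arity 1) and at least one constant (q).
Iterating f3 gives infinitely many distinct ground terms: q, f3(q), f3(f3(q)), ...
So the Herbrand universe is infinite.

infinite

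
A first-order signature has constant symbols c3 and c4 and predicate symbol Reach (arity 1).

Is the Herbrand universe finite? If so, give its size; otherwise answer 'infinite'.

There are no function symbols, so every ground term is one of the 2 constants.
The Herbrand universe is {c3, c4}, which is finite with 2 elements.

2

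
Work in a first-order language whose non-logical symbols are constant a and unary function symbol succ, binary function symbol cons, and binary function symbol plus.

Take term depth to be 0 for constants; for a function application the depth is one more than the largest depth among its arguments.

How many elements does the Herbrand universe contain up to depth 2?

Write N_k for the number of ground terms of depth ≤ k. A term of depth ≤ k is either a constant or a function symbol applied to arguments of depth ≤ k−1, so N_k = 1 + N_{k-1} + N_{k-1}^2 + N_{k-1}^2.
N_0 = 1
N_1 = 1 + 1 + 1^2 + 1^2 = 4
N_2 = 1 + 4 + 4^2 + 4^2 = 37

37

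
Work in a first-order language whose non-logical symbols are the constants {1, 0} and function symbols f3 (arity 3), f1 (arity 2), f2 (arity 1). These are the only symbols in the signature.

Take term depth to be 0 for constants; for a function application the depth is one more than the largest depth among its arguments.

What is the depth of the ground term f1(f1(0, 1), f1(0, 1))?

2

depth(f1(0, 1)) = 1 + max(0, 0) = 1
depth(f1(f1(0, 1), f1(0, 1))) = 1 + max(1, 1) = 2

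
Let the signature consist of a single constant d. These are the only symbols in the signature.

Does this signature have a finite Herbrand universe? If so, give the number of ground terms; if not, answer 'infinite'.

1

There are no function symbols, so the only ground term is the single constant.
The Herbrand universe is {d}, finite with 1 element.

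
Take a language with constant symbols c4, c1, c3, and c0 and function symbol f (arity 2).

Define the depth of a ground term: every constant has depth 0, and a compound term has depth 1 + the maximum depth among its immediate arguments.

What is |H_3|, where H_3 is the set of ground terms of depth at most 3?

163220

Let N_k = |{terms of depth ≤ k}|. Then N_0 = 4 and N_k = 4 + N_{k-1}^2 for k ≥ 1 (one summand per function symbol, arity giving the exponent).
N_0 = 4
N_1 = 4 + 4^2 = 20
N_2 = 4 + 20^2 = 404
N_3 = 4 + 404^2 = 163220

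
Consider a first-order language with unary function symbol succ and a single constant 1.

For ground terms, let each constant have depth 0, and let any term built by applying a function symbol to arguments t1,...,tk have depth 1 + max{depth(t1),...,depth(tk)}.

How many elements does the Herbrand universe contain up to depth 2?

3

Count level by level. With function symbols succ/1, the terms of depth ≤ k are the 1 constant together with each function applied to depth-≤(k−1) tuples, so N_k = 1 + N_{k-1}.
N_0 = 1
N_1 = 1 + 1 = 2
N_2 = 1 + 2 = 3
Explicitly: 1, succ(1), succ(succ(1)).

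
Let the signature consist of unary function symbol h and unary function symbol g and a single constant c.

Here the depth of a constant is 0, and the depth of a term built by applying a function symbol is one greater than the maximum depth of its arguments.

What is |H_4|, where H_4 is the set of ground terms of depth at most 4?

Count level by level. With function symbols h/1, g/1, the terms of depth ≤ k are the 1 constant together with each function applied to depth-≤(k−1) tuples, so N_k = 1 + N_{k-1} + N_{k-1}.
N_0 = 1
N_1 = 1 + 1 + 1 = 3
N_2 = 1 + 3 + 3 = 7
N_3 = 1 + 7 + 7 = 15
N_4 = 1 + 15 + 15 = 31

31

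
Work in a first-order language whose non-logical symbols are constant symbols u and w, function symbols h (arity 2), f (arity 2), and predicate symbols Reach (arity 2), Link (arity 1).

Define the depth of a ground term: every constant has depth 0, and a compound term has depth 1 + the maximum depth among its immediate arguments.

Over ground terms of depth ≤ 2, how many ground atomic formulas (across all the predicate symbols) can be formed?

First count ground terms of depth ≤ 2.
If N_k denotes the number of depth-≤k ground terms, the 2 constants give N_0 = 2, and each function symbol of arity r contributes N_{k-1}^r new terms at level k: N_k = 2 + N_{k-1}^2 + N_{k-1}^2.
N_0 = 2
N_1 = 2 + 2^2 + 2^2 = 10
N_2 = 2 + 10^2 + 10^2 = 202
So |H| = 202.
Ground atoms are formed by filling each argument slot of a predicate with a term from H, so an r-ary predicate gives |H|^r atoms:
  Reach: 202^2 = 40804;  Link: 202
Total ground atoms: 40804 + 202 = 41006.

41006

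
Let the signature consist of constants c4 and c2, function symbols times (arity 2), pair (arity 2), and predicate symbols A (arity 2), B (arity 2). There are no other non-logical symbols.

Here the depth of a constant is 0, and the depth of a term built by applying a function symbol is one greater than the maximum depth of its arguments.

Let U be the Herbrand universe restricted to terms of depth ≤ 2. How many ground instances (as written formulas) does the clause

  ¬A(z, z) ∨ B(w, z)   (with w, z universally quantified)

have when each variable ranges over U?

40804

Ground terms of depth ≤ 2:
  Let N_k count ground terms of depth at most k. Each non-constant term of depth ≤ k is some function symbol applied to depth-≤(k−1) arguments, giving N_k = 2 + N_{k-1}^2 + N_{k-1}^2.
  N_0 = 2
  N_1 = 2 + 2^2 + 2^2 = 10
  N_2 = 2 + 10^2 + 10^2 = 202
So there are 202 ground terms available for substitution.
Each of w, z ranges independently over the available ground terms, and distinct assignments produce distinct instances.
Number of ground instances = 202^2 = 40804.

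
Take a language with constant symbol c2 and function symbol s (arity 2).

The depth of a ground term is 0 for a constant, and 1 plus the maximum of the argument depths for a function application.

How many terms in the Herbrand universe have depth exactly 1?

1

Let N_k count ground terms of depth at most k. Each non-constant term of depth ≤ k is some function symbol applied to depth-≤(k−1) arguments, giving N_k = 1 + N_{k-1}^2.
N_0 = 1
N_1 = 1 + 1^2 = 2
Terms of depth exactly 1: N_1 − N_0 = 2 − 1 = 1.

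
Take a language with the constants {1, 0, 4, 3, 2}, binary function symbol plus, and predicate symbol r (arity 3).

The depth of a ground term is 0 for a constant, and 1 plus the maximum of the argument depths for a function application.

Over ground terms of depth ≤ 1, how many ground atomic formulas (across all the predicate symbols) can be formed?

27000

First count ground terms of depth ≤ 1.
Write N_k for the number of ground terms of depth ≤ k. A term of depth ≤ k is either a constant or a function symbol applied to arguments of depth ≤ k−1, so N_k = 5 + N_{k-1}^2.
N_0 = 5
N_1 = 5 + 5^2 = 30
So |H| = 30.
Each predicate of arity r yields |H|^r ground atoms (one per choice of an r-tuple from H):
  r: 30^3 = 27000
Total ground atoms: 27000.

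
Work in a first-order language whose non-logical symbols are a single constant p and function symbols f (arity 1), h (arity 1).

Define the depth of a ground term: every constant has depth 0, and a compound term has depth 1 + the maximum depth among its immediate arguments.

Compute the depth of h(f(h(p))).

3

depth(h(p)) = 1 + depth(p) = 1 + 0 = 1
depth(f(h(p))) = 1 + depth(h(p)) = 1 + 1 = 2
depth(h(f(h(p)))) = 1 + depth(f(h(p))) = 1 + 2 = 3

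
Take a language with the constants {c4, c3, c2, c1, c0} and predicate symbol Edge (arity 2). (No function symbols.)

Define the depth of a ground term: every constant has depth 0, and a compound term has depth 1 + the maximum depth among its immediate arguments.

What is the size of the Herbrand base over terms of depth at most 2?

First count ground terms of depth ≤ 2.
With no function symbols every ground term is a constant, so there are exactly 5 ground terms at every depth bound.
N_0 = 5
N_1 = 5
N_2 = 5
So |H| = 5.
For each predicate symbol, the number of ground atoms is |H| raised to its arity; summing:
  Edge: 5^2 = 25
Total ground atoms: 25.

25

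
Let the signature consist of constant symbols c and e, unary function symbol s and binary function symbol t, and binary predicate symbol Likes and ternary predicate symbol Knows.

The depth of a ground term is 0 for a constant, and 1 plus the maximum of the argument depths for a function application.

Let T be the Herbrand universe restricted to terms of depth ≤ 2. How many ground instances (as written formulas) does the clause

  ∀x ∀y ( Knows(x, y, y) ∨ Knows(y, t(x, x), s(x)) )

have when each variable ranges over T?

5476

Ground terms of depth ≤ 2:
  If N_k denotes the number of depth-≤k ground terms, the 2 constants give N_0 = 2, and each function symbol of arity r contributes N_{k-1}^r new terms at level k: N_k = 2 + N_{k-1} + N_{k-1}^2.
  N_0 = 2
  N_1 = 2 + 2 + 2^2 = 8
  N_2 = 2 + 8 + 8^2 = 74
So there are 74 ground terms available for substitution.
Each of x, y ranges independently over the available ground terms, and distinct assignments produce distinct instances.
Number of ground instances = 74^2 = 5476.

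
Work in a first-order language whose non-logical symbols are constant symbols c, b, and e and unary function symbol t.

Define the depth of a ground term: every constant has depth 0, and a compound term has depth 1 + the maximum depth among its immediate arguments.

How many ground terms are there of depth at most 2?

9

Let N_k count ground terms of depth at most k. Each non-constant term of depth ≤ k is some function symbol applied to depth-≤(k−1) arguments, giving N_k = 3 + N_{k-1}.
N_0 = 3
N_1 = 3 + 3 = 6
N_2 = 3 + 6 = 9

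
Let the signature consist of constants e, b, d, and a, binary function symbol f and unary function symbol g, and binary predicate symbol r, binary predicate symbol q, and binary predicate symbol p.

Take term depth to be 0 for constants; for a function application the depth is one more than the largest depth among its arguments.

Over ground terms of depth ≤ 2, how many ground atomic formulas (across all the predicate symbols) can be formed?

First count ground terms of depth ≤ 2.
Let N_k = |{terms of depth ≤ k}|. Then N_0 = 4 and N_k = 4 + N_{k-1}^2 + N_{k-1} for k ≥ 1 (one summand per function symbol, arity giving the exponent).
N_0 = 4
N_1 = 4 + 4^2 + 4 = 24
N_2 = 4 + 24^2 + 24 = 604
So |H| = 604.
Ground atoms are formed by filling each argument slot of a predicate with a term from H, so an r-ary predicate gives |H|^r atoms:
  r: 604^2 = 364816;  q: 604^2 = 364816;  p: 604^2 = 364816
Total ground atoms: 364816 + 364816 + 364816 = 1094448.

1094448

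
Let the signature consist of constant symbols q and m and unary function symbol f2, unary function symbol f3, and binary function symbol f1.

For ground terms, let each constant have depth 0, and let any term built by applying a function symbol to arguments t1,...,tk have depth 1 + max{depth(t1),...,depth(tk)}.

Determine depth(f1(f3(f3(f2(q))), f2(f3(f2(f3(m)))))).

5

depth(f2(q)) = 1 + depth(q) = 1 + 0 = 1
depth(f3(f2(q))) = 1 + depth(f2(q)) = 1 + 1 = 2
depth(f3(f3(f2(q)))) = 1 + depth(f3(f2(q))) = 1 + 2 = 3
depth(f3(m)) = 1 + depth(m) = 1 + 0 = 1
depth(f2(f3(m))) = 1 + depth(f3(m)) = 1 + 1 = 2
depth(f3(f2(f3(m)))) = 1 + depth(f2(f3(m))) = 1 + 2 = 3
depth(f2(f3(f2(f3(m))))) = 1 + depth(f3(f2(f3(m)))) = 1 + 3 = 4
depth(f1(f3(f3(f2(q))), f2(f3(f2(f3(m)))))) = 1 + max(3, 4) = 5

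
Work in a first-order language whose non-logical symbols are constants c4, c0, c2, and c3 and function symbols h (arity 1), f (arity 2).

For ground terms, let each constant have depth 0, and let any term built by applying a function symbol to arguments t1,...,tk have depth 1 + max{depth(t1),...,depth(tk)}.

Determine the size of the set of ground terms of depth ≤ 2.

604

Write N_k for the number of ground terms of depth ≤ k. A term of depth ≤ k is either a constant or a function symbol applied to arguments of depth ≤ k−1, so N_k = 4 + N_{k-1} + N_{k-1}^2.
N_0 = 4
N_1 = 4 + 4 + 4^2 = 24
N_2 = 4 + 24 + 24^2 = 604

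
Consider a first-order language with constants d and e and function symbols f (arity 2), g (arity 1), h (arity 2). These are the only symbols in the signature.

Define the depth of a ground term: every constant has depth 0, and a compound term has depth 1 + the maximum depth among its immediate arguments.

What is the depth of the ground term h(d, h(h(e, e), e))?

3

depth(h(e, e)) = 1 + max(0, 0) = 1
depth(h(h(e, e), e)) = 1 + max(1, 0) = 2
depth(h(d, h(h(e, e), e))) = 1 + max(0, 2) = 3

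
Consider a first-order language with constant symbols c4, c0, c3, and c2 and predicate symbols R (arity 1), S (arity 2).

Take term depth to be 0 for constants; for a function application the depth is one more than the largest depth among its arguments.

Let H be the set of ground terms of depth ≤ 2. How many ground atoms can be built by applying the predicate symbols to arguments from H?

First count ground terms of depth ≤ 2.
With no function symbols every ground term is a constant, so there are exactly 4 ground terms at every depth bound.
N_0 = 4
N_1 = 4
N_2 = 4
Explicitly: c4, c0, c3, c2.
So |H| = 4.
Ground atoms are formed by filling each argument slot of a predicate with a term from H, so an r-ary predicate gives |H|^r atoms:
  R: 4;  S: 4^2 = 16
Total ground atoms: 4 + 16 = 20.

20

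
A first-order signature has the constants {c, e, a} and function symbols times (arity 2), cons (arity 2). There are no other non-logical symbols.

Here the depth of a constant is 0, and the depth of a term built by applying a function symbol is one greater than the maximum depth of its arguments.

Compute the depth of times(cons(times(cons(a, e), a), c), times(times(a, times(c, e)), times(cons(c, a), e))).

depth(cons(a, e)) = 1 + max(0, 0) = 1
depth(times(cons(a, e), a)) = 1 + max(1, 0) = 2
depth(cons(times(cons(a, e), a), c)) = 1 + max(2, 0) = 3
depth(times(c, e)) = 1 + max(0, 0) = 1
depth(times(a, times(c, e))) = 1 + max(0, 1) = 2
depth(cons(c, a)) = 1 + max(0, 0) = 1
depth(times(cons(c, a), e)) = 1 + max(1, 0) = 2
depth(times(times(a, times(c, e)), times(cons(c, a), e))) = 1 + max(2, 2) = 3
depth(times(cons(times(cons(a, e), a), c), times(times(a, times(c, e)), times(cons(c, a), e)))) = 1 + max(3, 3) = 4

4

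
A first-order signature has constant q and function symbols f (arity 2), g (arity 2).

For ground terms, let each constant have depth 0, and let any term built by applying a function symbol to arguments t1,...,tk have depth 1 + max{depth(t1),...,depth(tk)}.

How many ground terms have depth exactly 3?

704

Count level by level. With function symbols f/2, g/2, the terms of depth ≤ k are the 1 constant together with each function applied to depth-≤(k−1) tuples, so N_k = 1 + N_{k-1}^2 + N_{k-1}^2.
N_0 = 1
N_1 = 1 + 1^2 + 1^2 = 3
N_2 = 1 + 3^2 + 3^2 = 19
N_3 = 1 + 19^2 + 19^2 = 723
Terms of depth exactly 3: N_3 − N_2 = 723 − 19 = 704.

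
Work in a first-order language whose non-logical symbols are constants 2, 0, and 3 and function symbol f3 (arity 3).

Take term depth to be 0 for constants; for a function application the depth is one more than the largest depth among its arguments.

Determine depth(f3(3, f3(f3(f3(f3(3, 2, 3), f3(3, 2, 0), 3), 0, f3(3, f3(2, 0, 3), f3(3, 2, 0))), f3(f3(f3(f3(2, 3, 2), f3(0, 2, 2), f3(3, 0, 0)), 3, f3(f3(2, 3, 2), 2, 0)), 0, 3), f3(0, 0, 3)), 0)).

depth(f3(3, 2, 3)) = 1 + max(0, 0, 0) = 1
depth(f3(3, 2, 0)) = 1 + max(0, 0, 0) = 1
depth(f3(f3(3, 2, 3), f3(3, 2, 0), 3)) = 1 + max(1, 1, 0) = 2
depth(f3(2, 0, 3)) = 1 + max(0, 0, 0) = 1
depth(f3(3, f3(2, 0, 3), f3(3, 2, 0))) = 1 + max(0, 1, 1) = 2
depth(f3(f3(f3(3, 2, 3), f3(3, 2, 0), 3), 0, f3(3, f3(2, 0, 3), f3(3, 2, 0)))) = 1 + max(2, 0, 2) = 3
depth(f3(2, 3, 2)) = 1 + max(0, 0, 0) = 1
depth(f3(0, 2, 2)) = 1 + max(0, 0, 0) = 1
depth(f3(3, 0, 0)) = 1 + max(0, 0, 0) = 1
depth(f3(f3(2, 3, 2), f3(0, 2, 2), f3(3, 0, 0))) = 1 + max(1, 1, 1) = 2
depth(f3(f3(2, 3, 2), 2, 0)) = 1 + max(1, 0, 0) = 2
depth(f3(f3(f3(2, 3, 2), f3(0, 2, 2), f3(3, 0, 0)), 3, f3(f3(2, 3, 2), 2, 0))) = 1 + max(2, 0, 2) = 3
depth(f3(f3(f3(f3(2, 3, 2), f3(0, 2, 2), f3(3, 0, 0)), 3, f3(f3(2, 3, 2), 2, 0)), 0, 3)) = 1 + max(3, 0, 0) = 4
depth(f3(0, 0, 3)) = 1 + max(0, 0, 0) = 1
depth(f3(f3(f3(f3(3, 2, 3), f3(3, 2, 0), 3), 0, f3(3, f3(2, 0, 3), f3(3, 2, 0))), f3(f3(f3(f3(2, 3, 2), f3(0, 2, 2), f3(3, 0, 0)), 3, f3(f3(2, 3, 2), 2, 0)), 0, 3), f3(0, 0, 3))) = 1 + max(3, 4, 1) = 5
depth(f3(3, f3(f3(f3(f3(3, 2, 3), f3(3, 2, 0), 3), 0, f3(3, f3(2, 0, 3), f3(3, 2, 0))), f3(f3(f3(f3(2, 3, 2), f3(0, 2, 2), f3(3, 0, 0)), 3, f3(f3(2, 3, 2), 2, 0)), 0, 3), f3(0, 0, 3)), 0)) = 1 + max(0, 5, 0) = 6

6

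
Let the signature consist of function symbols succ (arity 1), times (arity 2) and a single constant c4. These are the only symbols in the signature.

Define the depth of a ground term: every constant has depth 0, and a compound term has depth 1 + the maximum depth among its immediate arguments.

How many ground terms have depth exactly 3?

Let N_k count ground terms of depth at most k. Each non-constant term of depth ≤ k is some function symbol applied to depth-≤(k−1) arguments, giving N_k = 1 + N_{k-1} + N_{k-1}^2.
N_0 = 1
N_1 = 1 + 1 + 1^2 = 3
N_2 = 1 + 3 + 3^2 = 13
N_3 = 1 + 13 + 13^2 = 183
Terms of depth exactly 3: N_3 − N_2 = 183 − 13 = 170.

170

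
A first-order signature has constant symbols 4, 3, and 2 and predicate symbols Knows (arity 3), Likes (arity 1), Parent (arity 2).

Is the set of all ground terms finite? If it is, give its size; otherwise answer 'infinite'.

3

There are no function symbols, so every ground term is one of the 3 constants.
The Herbrand universe is {4, 3, 2}, which is finite with 3 elements.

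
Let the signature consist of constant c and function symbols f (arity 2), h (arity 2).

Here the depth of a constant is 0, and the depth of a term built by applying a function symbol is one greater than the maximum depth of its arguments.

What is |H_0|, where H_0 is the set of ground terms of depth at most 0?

1

Let N_k = |{terms of depth ≤ k}|. Then N_0 = 1 and N_k = 1 + N_{k-1}^2 + N_{k-1}^2 for k ≥ 1 (one summand per function symbol, arity giving the exponent).
N_0 = 1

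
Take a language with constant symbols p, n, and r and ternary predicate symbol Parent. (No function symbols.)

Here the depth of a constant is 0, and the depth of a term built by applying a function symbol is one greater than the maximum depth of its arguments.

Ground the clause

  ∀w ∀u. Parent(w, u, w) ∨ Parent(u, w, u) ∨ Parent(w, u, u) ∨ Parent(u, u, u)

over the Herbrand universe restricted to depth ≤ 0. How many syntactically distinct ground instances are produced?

9

Ground terms of depth ≤ 0:
  With no function symbols every ground term is a constant, so there are exactly 3 ground terms at every depth bound.
  N_0 = 3
So there are 3 ground terms available for substitution.
The clause has 2 distinct variables (w, u), each appearing in the body. In the free term algebra distinct substitutions yield syntactically distinct ground instances.
Number of ground instances = 3^2 = 9.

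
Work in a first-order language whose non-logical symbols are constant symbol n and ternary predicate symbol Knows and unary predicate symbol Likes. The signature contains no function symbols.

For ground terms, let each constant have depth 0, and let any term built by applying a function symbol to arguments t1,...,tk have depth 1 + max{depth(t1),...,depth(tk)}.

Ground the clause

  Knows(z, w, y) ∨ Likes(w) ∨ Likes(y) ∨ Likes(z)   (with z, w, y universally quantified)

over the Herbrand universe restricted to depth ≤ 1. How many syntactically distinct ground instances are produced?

Ground terms of depth ≤ 1:
  With no function symbols every ground term is a constant, so there is exactly 1 ground term at every depth bound.
  N_0 = 1
  N_1 = 1
So there is exactly 1 ground term available for substitution.
The body mentions every one of the 3 quantified variables; since ground terms form a free algebra, no two substitutions collapse to the same formula.
Number of ground instances = 1^3 = 1.

1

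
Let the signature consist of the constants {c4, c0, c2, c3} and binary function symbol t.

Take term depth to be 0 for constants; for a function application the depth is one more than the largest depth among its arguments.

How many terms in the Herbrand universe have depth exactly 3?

Write N_k for the number of ground terms of depth ≤ k. A term of depth ≤ k is either a constant or a function symbol applied to arguments of depth ≤ k−1, so N_k = 4 + N_{k-1}^2.
N_0 = 4
N_1 = 4 + 4^2 = 20
N_2 = 4 + 20^2 = 404
N_3 = 4 + 404^2 = 163220
Terms of depth exactly 3: N_3 − N_2 = 163220 − 404 = 162816.

162816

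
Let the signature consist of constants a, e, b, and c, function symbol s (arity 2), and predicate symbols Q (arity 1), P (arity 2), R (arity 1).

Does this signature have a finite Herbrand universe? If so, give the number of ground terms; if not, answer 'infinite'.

infinite

The signature has at least one function symbol (s, arity 2) and at least one constant (a).
Iterating s gives infinitely many distinct ground terms: a, s(a, a), s(s(a, a), s(a, a)), ...
So the Herbrand universe is infinite.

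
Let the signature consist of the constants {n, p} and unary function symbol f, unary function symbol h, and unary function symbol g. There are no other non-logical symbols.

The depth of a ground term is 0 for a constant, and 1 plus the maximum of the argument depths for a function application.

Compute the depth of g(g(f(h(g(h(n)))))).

depth(h(n)) = 1 + depth(n) = 1 + 0 = 1
depth(g(h(n))) = 1 + depth(h(n)) = 1 + 1 = 2
depth(h(g(h(n)))) = 1 + depth(g(h(n))) = 1 + 2 = 3
depth(f(h(g(h(n))))) = 1 + depth(h(g(h(n)))) = 1 + 3 = 4
depth(g(f(h(g(h(n)))))) = 1 + depth(f(h(g(h(n))))) = 1 + 4 = 5
depth(g(g(f(h(g(h(n))))))) = 1 + depth(g(f(h(g(h(n)))))) = 1 + 5 = 6

6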